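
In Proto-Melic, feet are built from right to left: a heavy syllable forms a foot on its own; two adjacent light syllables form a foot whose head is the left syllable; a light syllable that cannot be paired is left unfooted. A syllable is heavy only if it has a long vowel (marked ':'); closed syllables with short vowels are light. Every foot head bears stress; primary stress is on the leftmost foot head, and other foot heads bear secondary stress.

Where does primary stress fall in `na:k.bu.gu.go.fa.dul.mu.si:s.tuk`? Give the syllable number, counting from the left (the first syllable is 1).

1

Weights: 1 na:k H, 2 bu L, 3 gu L, 4 go L, 5 fa L, 6 dul L, 7 mu L, 8 si:s H, 9 tuk L.
Parse right to left (heavy = foot alone; LL = one foot; stranded L unfooted): (ˈna:k) (ˈbu.gu) (ˈgo.fa) (ˈdul.mu) (ˈsi:s) tuk.
Foot heads: 1, 2, 4, 6, 8.
Primary stress on the leftmost head = syllable 1.
Primary stress: syllable 1 → ˈna:k.bu.gu.go.fa.dul.mu.si:s.tuk.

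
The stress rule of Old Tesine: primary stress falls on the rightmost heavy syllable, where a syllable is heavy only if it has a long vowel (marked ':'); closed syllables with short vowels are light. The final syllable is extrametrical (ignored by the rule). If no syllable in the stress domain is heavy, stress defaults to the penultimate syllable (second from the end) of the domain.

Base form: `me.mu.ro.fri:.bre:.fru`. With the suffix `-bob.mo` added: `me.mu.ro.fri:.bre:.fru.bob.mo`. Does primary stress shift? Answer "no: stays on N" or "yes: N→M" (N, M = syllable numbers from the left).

Base `me.mu.ro.fri:.bre:.fru` (6 syllables):
  The final syllable (6, fru) is extrametrical; the stress domain is syllables 1–5.
  Weights: 1 me L, 2 mu L, 3 ro L, 4 fri: H, 5 bre: H.
  Heavy syllables in the domain: 4, 5. The rightmost is syllable 5 (bre:).
  → primary stress on syllable 5.
Suffixed `me.mu.ro.fri:.bre:.fru.bob.mo` (8 syllables):
  The final syllable (8, mo) is extrametrical; the stress domain is syllables 1–7.
  Weights: 1 me L, 2 mu L, 3 ro L, 4 fri: H, 5 bre: H, 6 fru L, 7 bob L.
  Heavy syllables in the domain: 4, 5. The rightmost is syllable 5 (bre:).
  → primary stress on syllable 5.

no: stays on 5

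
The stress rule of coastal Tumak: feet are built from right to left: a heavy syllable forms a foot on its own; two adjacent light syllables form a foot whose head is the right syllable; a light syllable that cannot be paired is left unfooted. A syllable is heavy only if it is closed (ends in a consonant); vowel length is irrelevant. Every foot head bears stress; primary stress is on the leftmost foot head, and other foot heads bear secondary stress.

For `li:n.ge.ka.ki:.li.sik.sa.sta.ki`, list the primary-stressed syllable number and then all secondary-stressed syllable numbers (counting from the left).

Weights: 1 li:n H, 2 ge L, 3 ka L, 4 ki: L, 5 li L, 6 sik H, 7 sa L, 8 sta L, 9 ki L.
Parse right to left (heavy = foot alone; LL = one foot; stranded L unfooted): (ˈli:n) (ge.ˈka) (ki:.ˈli) (ˈsik) sa (sta.ˈki).
Foot heads: 1, 3, 5, 6, 9.
Primary stress on the leftmost head = syllable 1.
Secondary stress on 3, 5, 6, 9: ˈli:n.ge.ˌka.ki:.ˌli.ˌsik.sa.sta.ˌki.

primary 1, secondary 3, 5, 6, 9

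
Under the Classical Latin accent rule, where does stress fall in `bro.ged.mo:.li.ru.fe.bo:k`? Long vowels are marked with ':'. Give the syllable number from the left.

Classical Latin: stress the penult if heavy (long vowel or closed), else the antepenult.
Weights: 5 ru L, 6 fe L, 7 bo:k H.
The penult (syllable 6, fe) is light, so stress falls on the antepenult (syllable 5, ru).
Stress on syllable 5: bro.ged.mo:.li.ˈru.fe.bo:k.

5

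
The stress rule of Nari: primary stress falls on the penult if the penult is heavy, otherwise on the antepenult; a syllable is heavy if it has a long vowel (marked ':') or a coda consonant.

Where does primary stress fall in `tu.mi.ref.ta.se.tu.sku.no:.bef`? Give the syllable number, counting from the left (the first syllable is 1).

Weights: 7 sku L, 8 no: H, 9 bef H.
The penult (syllable 8, no:) is heavy, so it takes stress.
Primary stress: syllable 8 → tu.mi.ref.ta.se.tu.sku.ˈno:.bef.

8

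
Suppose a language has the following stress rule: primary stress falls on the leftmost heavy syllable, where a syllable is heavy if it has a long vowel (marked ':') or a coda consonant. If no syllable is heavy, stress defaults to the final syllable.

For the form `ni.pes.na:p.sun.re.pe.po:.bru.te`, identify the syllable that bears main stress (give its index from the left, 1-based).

Weights: 1 ni L, 2 pes H, 3 na:p H, 4 sun H, 5 re L, 6 pe L, 7 po: H, 8 bru L, 9 te L.
Heavy syllables in the domain: 2, 3, 4, 7. The leftmost is syllable 2 (pes).
Primary stress: syllable 2 → ni.ˈpes.na:p.sun.re.pe.po:.bru.te.

2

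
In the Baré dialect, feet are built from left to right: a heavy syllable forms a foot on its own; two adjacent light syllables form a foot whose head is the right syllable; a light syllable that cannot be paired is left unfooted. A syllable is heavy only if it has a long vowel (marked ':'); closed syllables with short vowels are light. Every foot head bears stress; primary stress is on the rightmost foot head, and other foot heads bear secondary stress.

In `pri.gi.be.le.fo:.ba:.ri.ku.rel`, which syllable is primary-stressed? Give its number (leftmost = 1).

8

Weights: 1 pri L, 2 gi L, 3 be L, 4 le L, 5 fo: H, 6 ba: H, 7 ri L, 8 ku L, 9 rel L.
Parse left to right (heavy = foot alone; LL = one foot; stranded L unfooted): (pri.ˈgi) (be.ˈle) (ˈfo:) (ˈba:) (ri.ˈku) rel.
Foot heads: 2, 4, 5, 6, 8.
Primary stress on the rightmost head = syllable 8.
Primary stress: syllable 8 → pri.gi.be.le.fo:.ba:.ri.ˈku.rel.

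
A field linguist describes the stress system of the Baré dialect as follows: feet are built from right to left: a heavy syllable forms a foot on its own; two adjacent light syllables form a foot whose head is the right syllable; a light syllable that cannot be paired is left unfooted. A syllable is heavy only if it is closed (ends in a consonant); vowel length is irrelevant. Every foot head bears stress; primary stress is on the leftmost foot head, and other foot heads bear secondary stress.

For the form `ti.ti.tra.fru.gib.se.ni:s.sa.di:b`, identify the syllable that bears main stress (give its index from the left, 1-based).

Weights: 1 ti L, 2 ti L, 3 tra L, 4 fru L, 5 gib H, 6 se L, 7 ni:s H, 8 sa L, 9 di:b H.
Parse right to left (heavy = foot alone; LL = one foot; stranded L unfooted): (ti.ˈti) (tra.ˈfru) (ˈgib) se (ˈni:s) sa (ˈdi:b).
Foot heads: 2, 4, 5, 7, 9.
Primary stress on the leftmost head = syllable 2.
Primary stress: syllable 2 → ti.ˈti.tra.fru.gib.se.ni:s.sa.di:b.

2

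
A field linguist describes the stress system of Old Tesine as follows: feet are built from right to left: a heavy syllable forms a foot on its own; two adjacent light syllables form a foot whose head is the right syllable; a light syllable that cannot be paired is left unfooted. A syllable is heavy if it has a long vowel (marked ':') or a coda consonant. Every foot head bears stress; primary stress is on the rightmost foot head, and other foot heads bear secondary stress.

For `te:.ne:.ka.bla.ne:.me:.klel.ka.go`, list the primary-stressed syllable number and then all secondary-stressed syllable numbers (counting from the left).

Weights: 1 te: H, 2 ne: H, 3 ka L, 4 bla L, 5 ne: H, 6 me: H, 7 klel H, 8 ka L, 9 go L.
Parse right to left (heavy = foot alone; LL = one foot; stranded L unfooted): (ˈte:) (ˈne:) (ka.ˈbla) (ˈne:) (ˈme:) (ˈklel) (ka.ˈgo).
Foot heads: 1, 2, 4, 5, 6, 7, 9.
Primary stress on the rightmost head = syllable 9.
Secondary stress on 1, 2, 4, 5, 6, 7: ˌte:.ˌne:.ka.ˌbla.ˌne:.ˌme:.ˌklel.ka.ˈgo.

primary 9, secondary 1, 2, 4, 5, 6, 7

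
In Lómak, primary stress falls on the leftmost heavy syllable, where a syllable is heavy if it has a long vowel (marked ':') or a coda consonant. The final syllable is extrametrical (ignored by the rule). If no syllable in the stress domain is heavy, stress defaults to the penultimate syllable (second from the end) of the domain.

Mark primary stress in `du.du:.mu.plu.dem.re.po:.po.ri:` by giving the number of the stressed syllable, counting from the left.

2

The final syllable (9, ri:) is extrametrical; the stress domain is syllables 1–8.
Weights: 1 du L, 2 du: H, 3 mu L, 4 plu L, 5 dem H, 6 re L, 7 po: H, 8 po L.
Heavy syllables in the domain: 2, 5, 7. The leftmost is syllable 2 (du:).
Primary stress: syllable 2 → du.ˈdu:.mu.plu.dem.re.po:.po.ri:.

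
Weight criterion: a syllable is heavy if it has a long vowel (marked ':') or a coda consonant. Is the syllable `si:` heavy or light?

`si:`: long vowel, open (no coda). Long vowel → heavy.

heavy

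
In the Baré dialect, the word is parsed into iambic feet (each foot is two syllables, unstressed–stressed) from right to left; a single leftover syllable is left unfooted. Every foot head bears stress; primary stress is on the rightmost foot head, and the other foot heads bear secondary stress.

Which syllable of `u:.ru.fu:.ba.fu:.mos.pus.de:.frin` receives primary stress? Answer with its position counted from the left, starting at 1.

Parse right to left into iambic (σˈσ) feet: u: (ru.ˈfu:) (ba.ˈfu:) (mos.ˈpus) (de:.ˈfrin). Syllable 1 is left unfooted.
Foot heads (stressed positions): 3, 5, 7, 9.
End Rule Rightmost: primary stress on the rightmost head = syllable 9.
Primary stress: syllable 9 → u:.ru.fu:.ba.fu:.mos.pus.de:.ˈfrin.

9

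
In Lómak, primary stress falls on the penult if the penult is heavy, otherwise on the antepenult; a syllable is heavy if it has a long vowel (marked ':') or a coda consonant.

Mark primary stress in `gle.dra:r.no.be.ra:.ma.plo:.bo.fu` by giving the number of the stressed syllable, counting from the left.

Weights: 7 plo: H, 8 bo L, 9 fu L.
The penult (syllable 8, bo) is light, so stress falls on the antepenult (syllable 7, plo:).
Primary stress: syllable 7 → gle.dra:r.no.be.ra:.ma.ˈplo:.bo.fu.

7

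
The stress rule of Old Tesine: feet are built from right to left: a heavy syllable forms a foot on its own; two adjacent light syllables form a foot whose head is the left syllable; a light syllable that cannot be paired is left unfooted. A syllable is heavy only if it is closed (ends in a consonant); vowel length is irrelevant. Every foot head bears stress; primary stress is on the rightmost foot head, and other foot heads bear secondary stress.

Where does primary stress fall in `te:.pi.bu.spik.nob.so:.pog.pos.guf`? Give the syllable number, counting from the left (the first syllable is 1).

9

Weights: 1 te: L, 2 pi L, 3 bu L, 4 spik H, 5 nob H, 6 so: L, 7 pog H, 8 pos H, 9 guf H.
Parse right to left (heavy = foot alone; LL = one foot; stranded L unfooted): te: (ˈpi.bu) (ˈspik) (ˈnob) so: (ˈpog) (ˈpos) (ˈguf).
Foot heads: 2, 4, 5, 7, 8, 9.
Primary stress on the rightmost head = syllable 9.
Primary stress: syllable 9 → te:.pi.bu.spik.nob.so:.pog.pos.ˈguf.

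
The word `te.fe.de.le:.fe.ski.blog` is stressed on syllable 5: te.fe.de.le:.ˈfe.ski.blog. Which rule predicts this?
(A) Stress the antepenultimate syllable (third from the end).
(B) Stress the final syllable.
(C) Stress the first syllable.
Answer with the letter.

A

Rule A → syllable 5 ✓.
Rule B → syllable 7 (observed: 5).
Rule C → syllable 1 (observed: 5).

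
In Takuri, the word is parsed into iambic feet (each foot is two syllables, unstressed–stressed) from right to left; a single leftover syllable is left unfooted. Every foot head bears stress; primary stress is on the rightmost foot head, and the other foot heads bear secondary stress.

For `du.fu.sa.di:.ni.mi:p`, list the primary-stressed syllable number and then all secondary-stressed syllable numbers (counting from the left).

Parse right to left into iambic (σˈσ) feet: (du.ˈfu) (sa.ˈdi:) (ni.ˈmi:p).
Foot heads (stressed positions): 2, 4, 6.
End Rule Rightmost: primary stress on the rightmost head = syllable 6.
Secondary stress on 2, 4: du.ˌfu.sa.ˌdi:.ni.ˈmi:p.

primary 6, secondary 2, 4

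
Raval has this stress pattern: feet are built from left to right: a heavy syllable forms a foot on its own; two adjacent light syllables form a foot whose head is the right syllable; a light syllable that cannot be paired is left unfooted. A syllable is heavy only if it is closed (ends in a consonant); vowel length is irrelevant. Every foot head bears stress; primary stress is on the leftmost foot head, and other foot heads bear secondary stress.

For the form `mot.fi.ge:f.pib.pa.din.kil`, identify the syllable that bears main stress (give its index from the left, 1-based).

Weights: 1 mot H, 2 fi L, 3 ge:f H, 4 pib H, 5 pa L, 6 din H, 7 kil H.
Parse left to right (heavy = foot alone; LL = one foot; stranded L unfooted): (ˈmot) fi (ˈge:f) (ˈpib) pa (ˈdin) (ˈkil).
Foot heads: 1, 3, 4, 6, 7.
Primary stress on the leftmost head = syllable 1.
Primary stress: syllable 1 → ˈmot.fi.ge:f.pib.pa.din.kil.

1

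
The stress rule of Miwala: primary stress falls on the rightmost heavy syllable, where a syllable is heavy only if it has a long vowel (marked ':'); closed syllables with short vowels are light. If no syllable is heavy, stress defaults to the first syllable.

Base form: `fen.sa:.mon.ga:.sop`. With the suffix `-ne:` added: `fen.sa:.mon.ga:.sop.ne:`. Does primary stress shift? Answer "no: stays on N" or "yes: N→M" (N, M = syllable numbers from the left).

yes: 4→6

Base `fen.sa:.mon.ga:.sop` (5 syllables):
  Weights: 1 fen L, 2 sa: H, 3 mon L, 4 ga: H, 5 sop L.
  Heavy syllables in the domain: 2, 4. The rightmost is syllable 4 (ga:).
  → primary stress on syllable 4.
Suffixed `fen.sa:.mon.ga:.sop.ne:` (6 syllables):
  Weights: 1 fen L, 2 sa: H, 3 mon L, 4 ga: H, 5 sop L, 6 ne: H.
  Heavy syllables in the domain: 2, 4, 6. The rightmost is syllable 6 (ne:).
  → primary stress on syllable 6.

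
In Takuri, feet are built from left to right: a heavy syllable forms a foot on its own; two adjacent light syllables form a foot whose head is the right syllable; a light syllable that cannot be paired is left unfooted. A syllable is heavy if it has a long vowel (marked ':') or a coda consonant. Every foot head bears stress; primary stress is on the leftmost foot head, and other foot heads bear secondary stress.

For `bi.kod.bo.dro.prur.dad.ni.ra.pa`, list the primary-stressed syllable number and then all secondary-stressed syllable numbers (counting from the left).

Weights: 1 bi L, 2 kod H, 3 bo L, 4 dro L, 5 prur H, 6 dad H, 7 ni L, 8 ra L, 9 pa L.
Parse left to right (heavy = foot alone; LL = one foot; stranded L unfooted): bi (ˈkod) (bo.ˈdro) (ˈprur) (ˈdad) (ni.ˈra) pa.
Foot heads: 2, 4, 5, 6, 8.
Primary stress on the leftmost head = syllable 2.
Secondary stress on 4, 5, 6, 8: bi.ˈkod.bo.ˌdro.ˌprur.ˌdad.ni.ˌra.pa.

primary 2, secondary 4, 5, 6, 8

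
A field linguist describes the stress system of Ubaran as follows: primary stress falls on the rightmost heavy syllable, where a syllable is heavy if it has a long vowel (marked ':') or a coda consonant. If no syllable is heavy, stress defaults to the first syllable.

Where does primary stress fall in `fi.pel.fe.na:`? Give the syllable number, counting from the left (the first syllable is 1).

4

Weights: 1 fi L, 2 pel H, 3 fe L, 4 na: H.
Heavy syllables in the domain: 2, 4. The rightmost is syllable 4 (na:).
Primary stress: syllable 4 → fi.pel.fe.ˈna:.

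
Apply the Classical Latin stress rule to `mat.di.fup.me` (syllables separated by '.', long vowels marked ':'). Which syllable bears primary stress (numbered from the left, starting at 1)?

3

Classical Latin: stress the penult if heavy (long vowel or closed), else the antepenult.
Weights: 2 di L, 3 fup H, 4 me L.
The penult (syllable 3, fup) is heavy, so it takes stress.
Stress on syllable 3: mat.di.ˈfup.me.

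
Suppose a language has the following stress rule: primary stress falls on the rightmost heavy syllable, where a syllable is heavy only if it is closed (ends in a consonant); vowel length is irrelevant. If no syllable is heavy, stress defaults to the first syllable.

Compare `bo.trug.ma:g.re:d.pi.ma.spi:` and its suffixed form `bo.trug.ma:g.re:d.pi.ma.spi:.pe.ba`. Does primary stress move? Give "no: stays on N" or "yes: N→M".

Base `bo.trug.ma:g.re:d.pi.ma.spi:` (7 syllables):
  Weights: 1 bo L, 2 trug H, 3 ma:g H, 4 re:d H, 5 pi L, 6 ma L, 7 spi: L.
  Heavy syllables in the domain: 2, 3, 4. The rightmost is syllable 4 (re:d).
  → primary stress on syllable 4.
Suffixed `bo.trug.ma:g.re:d.pi.ma.spi:.pe.ba` (9 syllables):
  Weights: 1 bo L, 2 trug H, 3 ma:g H, 4 re:d H, 5 pi L, 6 ma L, 7 spi: L, 8 pe L, 9 ba L.
  Heavy syllables in the domain: 2, 3, 4. The rightmost is syllable 4 (re:d).
  → primary stress on syllable 4.

no: stays on 4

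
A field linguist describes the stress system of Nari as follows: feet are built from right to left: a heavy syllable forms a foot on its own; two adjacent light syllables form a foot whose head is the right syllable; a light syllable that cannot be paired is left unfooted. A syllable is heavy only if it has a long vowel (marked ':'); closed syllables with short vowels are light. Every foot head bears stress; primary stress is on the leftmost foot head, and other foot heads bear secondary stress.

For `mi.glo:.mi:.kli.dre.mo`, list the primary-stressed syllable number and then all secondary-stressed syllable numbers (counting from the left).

primary 2, secondary 3, 6

Weights: 1 mi L, 2 glo: H, 3 mi: H, 4 kli L, 5 dre L, 6 mo L.
Parse right to left (heavy = foot alone; LL = one foot; stranded L unfooted): mi (ˈglo:) (ˈmi:) kli (dre.ˈmo).
Foot heads: 2, 3, 6.
Primary stress on the leftmost head = syllable 2.
Secondary stress on 3, 6: mi.ˈglo:.ˌmi:.kli.dre.ˌmo.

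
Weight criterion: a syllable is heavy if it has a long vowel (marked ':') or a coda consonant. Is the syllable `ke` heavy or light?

light

`ke`: short vowel, open (no coda). Short vowel, open → light.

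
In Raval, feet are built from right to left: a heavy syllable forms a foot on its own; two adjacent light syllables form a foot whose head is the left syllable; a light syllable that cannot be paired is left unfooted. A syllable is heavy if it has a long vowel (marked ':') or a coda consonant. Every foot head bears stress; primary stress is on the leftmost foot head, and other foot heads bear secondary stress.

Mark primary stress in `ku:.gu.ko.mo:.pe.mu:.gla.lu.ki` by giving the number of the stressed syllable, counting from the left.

Weights: 1 ku: H, 2 gu L, 3 ko L, 4 mo: H, 5 pe L, 6 mu: H, 7 gla L, 8 lu L, 9 ki L.
Parse right to left (heavy = foot alone; LL = one foot; stranded L unfooted): (ˈku:) (ˈgu.ko) (ˈmo:) pe (ˈmu:) gla (ˈlu.ki).
Foot heads: 1, 2, 4, 6, 8.
Primary stress on the leftmost head = syllable 1.
Primary stress: syllable 1 → ˈku:.gu.ko.mo:.pe.mu:.gla.lu.ki.

1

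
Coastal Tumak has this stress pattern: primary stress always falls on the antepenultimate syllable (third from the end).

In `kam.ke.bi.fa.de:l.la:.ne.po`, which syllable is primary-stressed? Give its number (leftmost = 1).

The word has 8 syllables; the antepenultimate syllable (third from the end) is syllable 6 (la:).
Primary stress: syllable 6 → kam.ke.bi.fa.de:l.ˈla:.ne.po.

6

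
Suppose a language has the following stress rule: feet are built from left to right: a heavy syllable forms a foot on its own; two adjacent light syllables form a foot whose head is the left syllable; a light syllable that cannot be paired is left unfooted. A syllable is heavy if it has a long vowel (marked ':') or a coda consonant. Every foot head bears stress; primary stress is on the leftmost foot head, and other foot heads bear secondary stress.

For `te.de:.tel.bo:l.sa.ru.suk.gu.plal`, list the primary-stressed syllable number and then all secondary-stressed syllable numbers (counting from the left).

primary 2, secondary 3, 4, 5, 7, 9

Weights: 1 te L, 2 de: H, 3 tel H, 4 bo:l H, 5 sa L, 6 ru L, 7 suk H, 8 gu L, 9 plal H.
Parse left to right (heavy = foot alone; LL = one foot; stranded L unfooted): te (ˈde:) (ˈtel) (ˈbo:l) (ˈsa.ru) (ˈsuk) gu (ˈplal).
Foot heads: 2, 3, 4, 5, 7, 9.
Primary stress on the leftmost head = syllable 2.
Secondary stress on 3, 4, 5, 7, 9: te.ˈde:.ˌtel.ˌbo:l.ˌsa.ru.ˌsuk.gu.ˌplal.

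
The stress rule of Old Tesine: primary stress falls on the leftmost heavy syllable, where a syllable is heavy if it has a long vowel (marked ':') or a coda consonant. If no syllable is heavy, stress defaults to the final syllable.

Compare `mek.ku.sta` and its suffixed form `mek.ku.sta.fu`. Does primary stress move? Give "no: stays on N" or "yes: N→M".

no: stays on 1

Base `mek.ku.sta` (3 syllables):
  Weights: 1 mek H, 2 ku L, 3 sta L.
  Heavy syllables in the domain: 1. The leftmost is syllable 1 (mek).
  → primary stress on syllable 1.
Suffixed `mek.ku.sta.fu` (4 syllables):
  Weights: 1 mek H, 2 ku L, 3 sta L, 4 fu L.
  Heavy syllables in the domain: 1. The leftmost is syllable 1 (mek).
  → primary stress on syllable 1.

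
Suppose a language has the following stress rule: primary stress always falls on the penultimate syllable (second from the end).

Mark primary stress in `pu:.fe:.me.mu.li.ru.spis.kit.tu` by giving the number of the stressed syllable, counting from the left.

The word has 9 syllables; the penultimate syllable (second from the end) is syllable 8 (kit).
Primary stress: syllable 8 → pu:.fe:.me.mu.li.ru.spis.ˈkit.tu.

8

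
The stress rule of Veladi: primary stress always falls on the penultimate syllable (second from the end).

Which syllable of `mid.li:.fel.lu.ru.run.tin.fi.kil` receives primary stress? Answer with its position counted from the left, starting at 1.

The word has 9 syllables; the penultimate syllable (second from the end) is syllable 8 (fi).
Primary stress: syllable 8 → mid.li:.fel.lu.ru.run.tin.ˈfi.kil.

8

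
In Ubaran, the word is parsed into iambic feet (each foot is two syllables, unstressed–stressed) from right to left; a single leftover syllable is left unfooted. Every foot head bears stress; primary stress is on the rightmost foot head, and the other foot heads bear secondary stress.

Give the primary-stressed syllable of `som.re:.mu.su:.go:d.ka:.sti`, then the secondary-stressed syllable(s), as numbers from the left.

Parse right to left into iambic (σˈσ) feet: som (re:.ˈmu) (su:.ˈgo:d) (ka:.ˈsti). Syllable 1 is left unfooted.
Foot heads (stressed positions): 3, 5, 7.
End Rule Rightmost: primary stress on the rightmost head = syllable 7.
Secondary stress on 3, 5: som.re:.ˌmu.su:.ˌgo:d.ka:.ˈsti.

primary 7, secondary 3, 5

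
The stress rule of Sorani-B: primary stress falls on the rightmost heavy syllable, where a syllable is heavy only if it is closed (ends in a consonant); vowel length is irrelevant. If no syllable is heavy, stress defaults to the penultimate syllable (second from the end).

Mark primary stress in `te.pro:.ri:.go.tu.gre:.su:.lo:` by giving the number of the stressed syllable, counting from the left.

7

Weights: 1 te L, 2 pro: L, 3 ri: L, 4 go L, 5 tu L, 6 gre: L, 7 su: L, 8 lo: L.
No heavy syllable in the domain; default to the penultimate syllable (second from the end) = syllable 7.
Primary stress: syllable 7 → te.pro:.ri:.go.tu.gre:.ˈsu:.lo:.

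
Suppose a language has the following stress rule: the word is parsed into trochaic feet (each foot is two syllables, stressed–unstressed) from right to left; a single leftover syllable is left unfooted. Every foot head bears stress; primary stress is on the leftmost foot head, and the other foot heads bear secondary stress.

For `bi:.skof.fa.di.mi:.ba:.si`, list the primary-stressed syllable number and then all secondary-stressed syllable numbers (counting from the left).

primary 2, secondary 4, 6

Parse right to left into trochaic (ˈσσ) feet: bi: (ˈskof.fa) (ˈdi.mi:) (ˈba:.si). Syllable 1 is left unfooted.
Foot heads (stressed positions): 2, 4, 6.
End Rule Leftmost: primary stress on the leftmost head = syllable 2.
Secondary stress on 4, 6: bi:.ˈskof.fa.ˌdi.mi:.ˌba:.si.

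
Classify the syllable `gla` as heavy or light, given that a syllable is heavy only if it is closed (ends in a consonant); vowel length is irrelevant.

light

`gla`: short vowel, open (no coda). Open (no coda) → light.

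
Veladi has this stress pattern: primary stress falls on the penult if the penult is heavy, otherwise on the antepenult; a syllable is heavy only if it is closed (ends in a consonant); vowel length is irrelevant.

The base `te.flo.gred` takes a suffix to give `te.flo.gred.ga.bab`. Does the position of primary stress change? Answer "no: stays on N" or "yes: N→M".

yes: 1→3

Base `te.flo.gred` (3 syllables):
  Weights: 1 te L, 2 flo L, 3 gred H.
  The penult (syllable 2, flo) is light, so stress falls on the antepenult (syllable 1, te).
  → primary stress on syllable 1.
Suffixed `te.flo.gred.ga.bab` (5 syllables):
  Weights: 3 gred H, 4 ga L, 5 bab H.
  The penult (syllable 4, ga) is light, so stress falls on the antepenult (syllable 3, gred).
  → primary stress on syllable 3.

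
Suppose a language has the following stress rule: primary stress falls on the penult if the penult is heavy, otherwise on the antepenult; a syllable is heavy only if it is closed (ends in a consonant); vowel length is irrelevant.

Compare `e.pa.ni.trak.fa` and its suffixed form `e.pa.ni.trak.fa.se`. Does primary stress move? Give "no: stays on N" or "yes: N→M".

Base `e.pa.ni.trak.fa` (5 syllables):
  Weights: 3 ni L, 4 trak H, 5 fa L.
  The penult (syllable 4, trak) is heavy, so it takes stress.
  → primary stress on syllable 4.
Suffixed `e.pa.ni.trak.fa.se` (6 syllables):
  Weights: 4 trak H, 5 fa L, 6 se L.
  The penult (syllable 5, fa) is light, so stress falls on the antepenult (syllable 4, trak).
  → primary stress on syllable 4.

no: stays on 4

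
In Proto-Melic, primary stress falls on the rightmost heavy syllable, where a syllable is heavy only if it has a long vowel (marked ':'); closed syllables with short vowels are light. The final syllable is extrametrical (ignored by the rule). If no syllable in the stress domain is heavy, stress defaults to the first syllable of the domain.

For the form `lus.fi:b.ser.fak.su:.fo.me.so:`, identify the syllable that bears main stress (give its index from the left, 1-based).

5

The final syllable (8, so:) is extrametrical; the stress domain is syllables 1–7.
Weights: 1 lus L, 2 fi:b H, 3 ser L, 4 fak L, 5 su: H, 6 fo L, 7 me L.
Heavy syllables in the domain: 2, 5. The rightmost is syllable 5 (su:).
Primary stress: syllable 5 → lus.fi:b.ser.fak.ˈsu:.fo.me.so:.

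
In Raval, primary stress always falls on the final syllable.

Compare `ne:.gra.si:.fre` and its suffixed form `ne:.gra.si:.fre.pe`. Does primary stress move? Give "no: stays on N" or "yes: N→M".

Base `ne:.gra.si:.fre` (4 syllables):
  The word has 4 syllables; the final syllable is syllable 4 (fre).
  → primary stress on syllable 4.
Suffixed `ne:.gra.si:.fre.pe` (5 syllables):
  The word has 5 syllables; the final syllable is syllable 5 (pe).
  → primary stress on syllable 5.

yes: 4→5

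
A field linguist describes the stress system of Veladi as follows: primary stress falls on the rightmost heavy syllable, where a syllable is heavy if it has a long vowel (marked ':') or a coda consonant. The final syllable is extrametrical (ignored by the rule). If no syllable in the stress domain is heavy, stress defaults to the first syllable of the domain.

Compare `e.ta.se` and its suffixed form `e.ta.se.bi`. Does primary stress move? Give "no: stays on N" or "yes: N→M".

no: stays on 1

Base `e.ta.se` (3 syllables):
  The final syllable (3, se) is extrametrical; the stress domain is syllables 1–2.
  Weights: 1 e L, 2 ta L.
  No heavy syllable in the domain; default to the first syllable of the domain = syllable 1.
  → primary stress on syllable 1.
Suffixed `e.ta.se.bi` (4 syllables):
  The final syllable (4, bi) is extrametrical; the stress domain is syllables 1–3.
  Weights: 1 e L, 2 ta L, 3 se L.
  No heavy syllable in the domain; default to the first syllable of the domain = syllable 1.
  → primary stress on syllable 1.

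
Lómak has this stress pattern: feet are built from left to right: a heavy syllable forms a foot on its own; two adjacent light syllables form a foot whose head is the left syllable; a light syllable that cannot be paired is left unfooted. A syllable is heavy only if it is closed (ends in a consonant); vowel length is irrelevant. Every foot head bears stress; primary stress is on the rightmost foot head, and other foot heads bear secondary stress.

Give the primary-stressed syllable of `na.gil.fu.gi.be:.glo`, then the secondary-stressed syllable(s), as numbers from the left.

Weights: 1 na L, 2 gil H, 3 fu L, 4 gi L, 5 be: L, 6 glo L.
Parse left to right (heavy = foot alone; LL = one foot; stranded L unfooted): na (ˈgil) (ˈfu.gi) (ˈbe:.glo).
Foot heads: 2, 3, 5.
Primary stress on the rightmost head = syllable 5.
Secondary stress on 2, 3: na.ˌgil.ˌfu.gi.ˈbe:.glo.

primary 5, secondary 2, 3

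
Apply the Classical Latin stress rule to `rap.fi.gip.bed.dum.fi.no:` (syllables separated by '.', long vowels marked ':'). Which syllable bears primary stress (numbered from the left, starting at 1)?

5

Classical Latin: stress the penult if heavy (long vowel or closed), else the antepenult.
Weights: 5 dum H, 6 fi L, 7 no: H.
The penult (syllable 6, fi) is light, so stress falls on the antepenult (syllable 5, dum).
Stress on syllable 5: rap.fi.gip.bed.ˈdum.fi.no:.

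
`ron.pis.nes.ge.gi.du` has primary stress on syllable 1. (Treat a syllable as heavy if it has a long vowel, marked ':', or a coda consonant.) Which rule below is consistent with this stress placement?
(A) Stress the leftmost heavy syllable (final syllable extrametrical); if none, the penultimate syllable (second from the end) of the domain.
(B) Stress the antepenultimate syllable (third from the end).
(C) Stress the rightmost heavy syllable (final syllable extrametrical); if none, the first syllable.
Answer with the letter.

Rule A → syllable 1 ✓.
Rule B → syllable 4 (observed: 1).
Rule C → syllable 3 (observed: 1).

A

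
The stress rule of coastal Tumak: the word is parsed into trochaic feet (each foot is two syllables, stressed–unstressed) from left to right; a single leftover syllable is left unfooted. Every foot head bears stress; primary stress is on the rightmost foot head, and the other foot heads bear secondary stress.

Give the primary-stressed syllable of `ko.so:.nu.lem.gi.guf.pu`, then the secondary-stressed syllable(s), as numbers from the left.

primary 5, secondary 1, 3

Parse left to right into trochaic (ˈσσ) feet: (ˈko.so:) (ˈnu.lem) (ˈgi.guf) pu. Syllable 7 is left unfooted.
Foot heads (stressed positions): 1, 3, 5.
End Rule Rightmost: primary stress on the rightmost head = syllable 5.
Secondary stress on 1, 3: ˌko.so:.ˌnu.lem.ˈgi.guf.pu.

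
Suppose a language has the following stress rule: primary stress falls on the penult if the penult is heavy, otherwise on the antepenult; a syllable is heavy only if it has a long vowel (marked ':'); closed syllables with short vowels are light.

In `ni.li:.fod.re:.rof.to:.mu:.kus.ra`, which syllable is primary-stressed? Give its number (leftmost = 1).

7

Weights: 7 mu: H, 8 kus L, 9 ra L.
The penult (syllable 8, kus) is light, so stress falls on the antepenult (syllable 7, mu:).
Primary stress: syllable 7 → ni.li:.fod.re:.rof.to:.ˈmu:.kus.ra.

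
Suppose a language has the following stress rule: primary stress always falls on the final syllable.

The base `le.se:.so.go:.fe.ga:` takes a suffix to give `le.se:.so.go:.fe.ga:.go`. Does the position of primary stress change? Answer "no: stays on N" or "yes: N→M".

yes: 6→7

Base `le.se:.so.go:.fe.ga:` (6 syllables):
  The word has 6 syllables; the final syllable is syllable 6 (ga:).
  → primary stress on syllable 6.
Suffixed `le.se:.so.go:.fe.ga:.go` (7 syllables):
  The word has 7 syllables; the final syllable is syllable 7 (go).
  → primary stress on syllable 7.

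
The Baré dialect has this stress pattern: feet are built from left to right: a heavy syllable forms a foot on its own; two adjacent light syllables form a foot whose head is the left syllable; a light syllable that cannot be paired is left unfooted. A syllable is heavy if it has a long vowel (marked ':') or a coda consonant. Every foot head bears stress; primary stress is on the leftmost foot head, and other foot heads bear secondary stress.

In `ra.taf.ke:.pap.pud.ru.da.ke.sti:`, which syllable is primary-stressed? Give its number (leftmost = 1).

Weights: 1 ra L, 2 taf H, 3 ke: H, 4 pap H, 5 pud H, 6 ru L, 7 da L, 8 ke L, 9 sti: H.
Parse left to right (heavy = foot alone; LL = one foot; stranded L unfooted): ra (ˈtaf) (ˈke:) (ˈpap) (ˈpud) (ˈru.da) ke (ˈsti:).
Foot heads: 2, 3, 4, 5, 6, 9.
Primary stress on the leftmost head = syllable 2.
Primary stress: syllable 2 → ra.ˈtaf.ke:.pap.pud.ru.da.ke.sti:.

2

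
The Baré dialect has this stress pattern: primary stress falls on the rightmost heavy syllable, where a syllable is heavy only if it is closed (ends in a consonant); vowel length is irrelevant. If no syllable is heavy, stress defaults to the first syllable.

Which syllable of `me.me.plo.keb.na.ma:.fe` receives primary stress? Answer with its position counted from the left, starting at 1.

Weights: 1 me L, 2 me L, 3 plo L, 4 keb H, 5 na L, 6 ma: L, 7 fe L.
Heavy syllables in the domain: 4. The rightmost is syllable 4 (keb).
Primary stress: syllable 4 → me.me.plo.ˈkeb.na.ma:.fe.

4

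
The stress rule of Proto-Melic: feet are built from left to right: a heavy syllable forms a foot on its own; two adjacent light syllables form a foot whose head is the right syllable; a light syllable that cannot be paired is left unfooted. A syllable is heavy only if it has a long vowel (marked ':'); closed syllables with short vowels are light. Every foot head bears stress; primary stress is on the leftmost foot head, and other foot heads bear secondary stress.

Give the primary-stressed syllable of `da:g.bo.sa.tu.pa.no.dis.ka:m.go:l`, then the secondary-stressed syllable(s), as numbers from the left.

primary 1, secondary 3, 5, 7, 8, 9

Weights: 1 da:g H, 2 bo L, 3 sa L, 4 tu L, 5 pa L, 6 no L, 7 dis L, 8 ka:m H, 9 go:l H.
Parse left to right (heavy = foot alone; LL = one foot; stranded L unfooted): (ˈda:g) (bo.ˈsa) (tu.ˈpa) (no.ˈdis) (ˈka:m) (ˈgo:l).
Foot heads: 1, 3, 5, 7, 8, 9.
Primary stress on the leftmost head = syllable 1.
Secondary stress on 3, 5, 7, 8, 9: ˈda:g.bo.ˌsa.tu.ˌpa.no.ˌdis.ˌka:m.ˌgo:l.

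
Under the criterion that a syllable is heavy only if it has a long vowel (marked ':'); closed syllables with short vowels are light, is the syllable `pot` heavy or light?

light

`pot`: short vowel, closed (coda /t/). Short vowel → light.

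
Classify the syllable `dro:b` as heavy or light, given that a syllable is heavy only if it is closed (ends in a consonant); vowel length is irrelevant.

heavy

`dro:b`: long vowel, closed (coda /b/). Closed (coda /b/) → heavy.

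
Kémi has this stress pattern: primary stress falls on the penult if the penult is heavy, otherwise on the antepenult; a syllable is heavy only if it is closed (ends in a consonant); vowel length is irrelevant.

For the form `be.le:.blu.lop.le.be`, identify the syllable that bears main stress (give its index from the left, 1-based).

4

Weights: 4 lop H, 5 le L, 6 be L.
The penult (syllable 5, le) is light, so stress falls on the antepenult (syllable 4, lop).
Primary stress: syllable 4 → be.le:.blu.ˈlop.le.be.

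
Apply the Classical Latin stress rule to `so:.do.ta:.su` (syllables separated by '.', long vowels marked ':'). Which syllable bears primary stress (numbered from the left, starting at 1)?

3

Classical Latin: stress the penult if heavy (long vowel or closed), else the antepenult.
Weights: 2 do L, 3 ta: H, 4 su L.
The penult (syllable 3, ta:) is heavy, so it takes stress.
Stress on syllable 3: so:.do.ˈta:.su.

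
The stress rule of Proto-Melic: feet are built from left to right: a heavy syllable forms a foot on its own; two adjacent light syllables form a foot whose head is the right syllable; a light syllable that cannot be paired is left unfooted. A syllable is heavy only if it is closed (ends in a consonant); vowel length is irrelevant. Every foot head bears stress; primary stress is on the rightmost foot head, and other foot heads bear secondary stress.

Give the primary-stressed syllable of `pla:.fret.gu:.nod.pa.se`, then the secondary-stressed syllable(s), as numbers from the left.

Weights: 1 pla: L, 2 fret H, 3 gu: L, 4 nod H, 5 pa L, 6 se L.
Parse left to right (heavy = foot alone; LL = one foot; stranded L unfooted): pla: (ˈfret) gu: (ˈnod) (pa.ˈse).
Foot heads: 2, 4, 6.
Primary stress on the rightmost head = syllable 6.
Secondary stress on 2, 4: pla:.ˌfret.gu:.ˌnod.pa.ˈse.

primary 6, secondary 2, 4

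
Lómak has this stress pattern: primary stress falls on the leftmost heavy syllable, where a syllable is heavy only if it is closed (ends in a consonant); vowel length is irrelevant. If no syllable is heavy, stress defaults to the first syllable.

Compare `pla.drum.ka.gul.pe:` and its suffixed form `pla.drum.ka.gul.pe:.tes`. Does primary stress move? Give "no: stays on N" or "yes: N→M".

no: stays on 2

Base `pla.drum.ka.gul.pe:` (5 syllables):
  Weights: 1 pla L, 2 drum H, 3 ka L, 4 gul H, 5 pe: L.
  Heavy syllables in the domain: 2, 4. The leftmost is syllable 2 (drum).
  → primary stress on syllable 2.
Suffixed `pla.drum.ka.gul.pe:.tes` (6 syllables):
  Weights: 1 pla L, 2 drum H, 3 ka L, 4 gul H, 5 pe: L, 6 tes H.
  Heavy syllables in the domain: 2, 4, 6. The leftmost is syllable 2 (drum).
  → primary stress on syllable 2.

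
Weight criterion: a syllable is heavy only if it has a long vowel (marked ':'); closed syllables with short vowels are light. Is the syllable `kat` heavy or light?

`kat`: short vowel, closed (coda /t/). Short vowel → light.

light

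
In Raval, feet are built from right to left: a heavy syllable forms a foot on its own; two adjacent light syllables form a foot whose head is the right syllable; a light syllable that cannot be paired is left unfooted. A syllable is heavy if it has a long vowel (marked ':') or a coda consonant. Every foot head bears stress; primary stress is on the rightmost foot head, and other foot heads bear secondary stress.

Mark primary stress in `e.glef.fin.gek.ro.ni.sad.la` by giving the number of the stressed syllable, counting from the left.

7

Weights: 1 e L, 2 glef H, 3 fin H, 4 gek H, 5 ro L, 6 ni L, 7 sad H, 8 la L.
Parse right to left (heavy = foot alone; LL = one foot; stranded L unfooted): e (ˈglef) (ˈfin) (ˈgek) (ro.ˈni) (ˈsad) la.
Foot heads: 2, 3, 4, 6, 7.
Primary stress on the rightmost head = syllable 7.
Primary stress: syllable 7 → e.glef.fin.gek.ro.ni.ˈsad.la.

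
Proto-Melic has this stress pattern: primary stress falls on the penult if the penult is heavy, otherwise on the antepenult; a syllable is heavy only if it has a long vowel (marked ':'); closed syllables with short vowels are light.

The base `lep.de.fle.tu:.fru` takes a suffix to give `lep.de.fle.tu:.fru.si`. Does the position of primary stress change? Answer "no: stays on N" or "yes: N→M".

no: stays on 4

Base `lep.de.fle.tu:.fru` (5 syllables):
  Weights: 3 fle L, 4 tu: H, 5 fru L.
  The penult (syllable 4, tu:) is heavy, so it takes stress.
  → primary stress on syllable 4.
Suffixed `lep.de.fle.tu:.fru.si` (6 syllables):
  Weights: 4 tu: H, 5 fru L, 6 si L.
  The penult (syllable 5, fru) is light, so stress falls on the antepenult (syllable 4, tu:).
  → primary stress on syllable 4.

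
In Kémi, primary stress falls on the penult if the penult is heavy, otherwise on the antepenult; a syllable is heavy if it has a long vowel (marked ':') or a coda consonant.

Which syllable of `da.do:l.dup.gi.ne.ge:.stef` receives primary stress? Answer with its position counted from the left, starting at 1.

Weights: 5 ne L, 6 ge: H, 7 stef H.
The penult (syllable 6, ge:) is heavy, so it takes stress.
Primary stress: syllable 6 → da.do:l.dup.gi.ne.ˈge:.stef.

6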